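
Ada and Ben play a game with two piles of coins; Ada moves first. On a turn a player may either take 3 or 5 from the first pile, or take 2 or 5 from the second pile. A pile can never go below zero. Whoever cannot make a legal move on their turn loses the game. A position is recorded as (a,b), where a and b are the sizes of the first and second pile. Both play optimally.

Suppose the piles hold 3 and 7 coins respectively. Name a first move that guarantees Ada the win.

Move to (0,7).

Positions with no move are L. A position that does have a move is losing for the player to move precisely when every available move leads to a winning position for the opponent. Fill in the labels:
No move ever increases a pile, so every position that can arise here has a ≤ 3 and b ≤ 7; it is enough to label the cells with 0 ≤ a ≤ 3 and 0 ≤ b ≤ 7.
Every move lowers a or b (never raises either), so fill the grid row by row in increasing a, and left to right within a row: each cell's successors are then already labelled.
      b=0  b=1  b=2  b=3  b=4  b=5  b=6  b=7
a=0:    L    L    W    W    L    W    W    L
a=1:    L    L    W    W    L    W    W    L
a=2:    L    L    W    W    L    W    W    L
a=3:    W    W    L    L    W    W    L    W
Cells with no legal move (terminal, hence L): (0,0), (0,1), (1,0), (1,1), (2,0), (2,1).
The remaining L cells, each justified by listing all of its moves:
(0,4): L (sole option (0,2)(W) is W)
(0,7): L (options (0,5)(W), (0,2)(W) are all W)
(1,4): L (sole option (1,2)(W) is W)
(1,7): L (options (1,5)(W), (1,2)(W) are all W)
(2,4): L (sole option (2,2)(W) is W)
(2,7): L (options (2,5)(W), (2,2)(W) are all W)
(3,2): L (options (0,2)(W), (3,0)(W) are all W)
(3,3): L (options (0,3)(W), (3,1)(W) are all W)
(3,6): L (options (0,6)(W), (3,4)(W), (3,1)(W) are all W)
Every other cell has at least one move into one of the L cells above, so it is W.
From (3,7), the L positions reachable in one move are: (0,7), (3,2). Any move reaching one of these is winning.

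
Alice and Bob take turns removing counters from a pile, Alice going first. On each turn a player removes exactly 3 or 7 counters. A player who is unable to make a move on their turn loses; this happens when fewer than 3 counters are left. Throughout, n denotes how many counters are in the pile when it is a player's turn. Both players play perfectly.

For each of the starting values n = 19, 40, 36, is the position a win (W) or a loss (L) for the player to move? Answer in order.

Compute win/loss labels from the base case upward. A position with no move is L. Any other position is W if it can reach an L in one move, else L.
n=0: no move → L
n=1: no move → L
n=2: no move → L
n=3: reaches L-position 0 → W
n=4: reaches L-position 1 → W
n=5: reaches L-position 2 → W
n=6: only reaches 3(W), which is W → L
n=7: reaches L-position 0 → W
n=8: reaches L-position 1 → W
n=9: reaches L-position 6 → W
n=10: only reaches 7(W), 3(W), all W → L
n=11: only reaches 8(W), 4(W), all W → L
n=12: only reaches 9(W), 5(W), all W → L
n=13: reaches L-position 10 → W
n=14: reaches L-position 11 → W
n=15: reaches L-position 12 → W
n=16: only reaches 13(W), 9(W), all W → L
n=17: reaches L-position 10 → W
n=18: reaches L-position 11 → W
n=19: reaches L-position 16 → W
n=20: only reaches 17(W), 13(W), all W → L
n=21: only reaches 18(W), 14(W), all W → L
n=22: only reaches 19(W), 15(W), all W → L
n=23: reaches L-position 20 → W
n=24: reaches L-position 21 → W
n=25: reaches L-position 22 → W
n=26: only reaches 23(W), 19(W), all W → L
n=27: reaches L-position 20 → W
n=28: reaches L-position 21 → W
n=29: reaches L-position 26 → W
n=30: only reaches 27(W), 23(W), all W → L
n=31: only reaches 28(W), 24(W), all W → L
n=32: only reaches 29(W), 25(W), all W → L
n=33: reaches L-position 30 → W
n=34: reaches L-position 31 → W
n=35: reaches L-position 32 → W
n=36: only reaches 33(W), 29(W), all W → L
n=37: reaches L-position 30 → W
n=38: reaches L-position 31 → W
n=39: reaches L-position 36 → W
n=40: only reaches 37(W), 33(W), all W → L

19: W, 40: L, 36: L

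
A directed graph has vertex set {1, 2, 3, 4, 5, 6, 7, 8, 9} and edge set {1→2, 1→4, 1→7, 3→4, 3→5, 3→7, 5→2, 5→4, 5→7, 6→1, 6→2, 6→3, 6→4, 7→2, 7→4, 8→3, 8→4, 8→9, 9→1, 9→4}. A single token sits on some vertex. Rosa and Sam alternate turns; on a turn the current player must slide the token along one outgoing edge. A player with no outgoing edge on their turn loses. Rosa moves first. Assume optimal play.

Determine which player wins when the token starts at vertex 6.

Label each position W (a win for the player to move) or L (a loss). A position with no legal move is L; any other position is W exactly when some move reaches an L, and L when every move reaches a W.
Every edge goes from a vertex to one that appears earlier in the order 2, 4, 7, 1, 5, 9, 3, 6, 8, so processing vertices in that order labels each vertex after all of its successors.
2: no outgoing edge → L
4: no outgoing edge → L
7: W (go to 4, an L position)
1: W (go to 4, an L position)
5: W (go to 4, an L position)
9: W (go to 4, an L position)
3: W (go to 4, an L position)
6: W (go to 4, an L position)
8: W (go to 4, an L position)
The starting position 6 is W: Rosa should move to 4, handing over an L position.

Rosa wins.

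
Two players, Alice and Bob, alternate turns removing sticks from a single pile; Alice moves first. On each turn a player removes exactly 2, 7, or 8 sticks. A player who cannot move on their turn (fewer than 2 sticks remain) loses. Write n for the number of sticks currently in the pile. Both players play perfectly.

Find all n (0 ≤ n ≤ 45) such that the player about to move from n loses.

0, 1, 4, 5, 10, 14, 15, 19, 20, 24, 25, 29, 30, 34, 35, 39, 40, 44, 45

Compute win/loss labels from the base case upward. A position with no move is L. Any other position is W if it can reach an L in one move, else L.
n=0: no move → L
n=1: no move → L
n=2: W (go to 0, an L position)
n=3: W (go to 1, an L position)
n=4: L (sole option 2(W) is W)
n=5: L (sole option 3(W) is W)
n=6: W (go to 4, an L position)
n=7: W (go to 5, an L position)
n=8: W (go to 1, an L position)
n=9: W (go to 1, an L position)
n=10: L (options 8(W), 3(W), 2(W) are all W)
n=11: W (go to 4, an L position)
n=12: W (go to 10, an L position)
n=13: W (go to 5, an L position)
n=14: L (options 12(W), 7(W), 6(W) are all W)
n=15: L (options 13(W), 8(W), 7(W) are all W)
n=16: W (go to 14, an L position)
n=17: W (go to 15, an L position)
n=18: W (go to 10, an L position)
n=19: L (options 17(W), 12(W), 11(W) are all W)
n=20: L (options 18(W), 13(W), 12(W) are all W)
n=21: W (go to 19, an L position)
n=22: W (go to 20, an L position)
n=23: W (go to 15, an L position)
n=24: L (options 22(W), 17(W), 16(W) are all W)
n=25: L (options 23(W), 18(W), 17(W) are all W)
n=26: W (go to 24, an L position)
n=27: W (go to 25, an L position)
n=28: W (go to 20, an L position)
n=29: L (options 27(W), 22(W), 21(W) are all W)
n=30: L (options 28(W), 23(W), 22(W) are all W)
n=31: W (go to 29, an L position)
n=32: W (go to 30, an L position)
n=33: W (go to 25, an L position)
n=34: L (options 32(W), 27(W), 26(W) are all W)
n=35: L (options 33(W), 28(W), 27(W) are all W)
n=36: W (go to 34, an L position)
n=37: W (go to 35, an L position)
n=38: W (go to 30, an L position)
n=39: L (options 37(W), 32(W), 31(W) are all W)
n=40: L (options 38(W), 33(W), 32(W) are all W)
n=41: W (go to 39, an L position)
n=42: W (go to 40, an L position)
n=43: W (go to 35, an L position)
n=44: L (options 42(W), 37(W), 36(W) are all W)
n=45: L (options 43(W), 38(W), 37(W) are all W)
The losing starting values of n are exactly the entries labelled L in this table (19 of them).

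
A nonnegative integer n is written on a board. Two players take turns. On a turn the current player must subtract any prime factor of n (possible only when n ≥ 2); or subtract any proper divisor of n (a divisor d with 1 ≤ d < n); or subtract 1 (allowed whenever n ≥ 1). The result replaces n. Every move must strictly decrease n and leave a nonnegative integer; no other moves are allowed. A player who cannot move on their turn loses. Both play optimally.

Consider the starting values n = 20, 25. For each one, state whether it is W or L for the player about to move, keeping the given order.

Compute win/loss labels from the base case upward. A position with no move is L. Any other position is W if it can reach an L in one move, else L.
n=0: no move → L
n=1: →0(L), so W
n=2: →0(L), so W
n=3: →0(L), so W
n=4: →2(W), 3(W) — all W, so L
n=5: →0(L), so W
n=6: →4(L), so W
n=7: →0(L), so W
n=8: →4(L), so W
n=9: →6(W), 8(W) — all W, so L
n=10: →9(L), so W
n=11: →0(L), so W
n=12: →9(L), so W
n=13: →0(L), so W
n=14: →7(W), 12(W), 13(W) — all W, so L
n=15: →14(L), so W
n=16: →14(L), so W
n=17: →0(L), so W
n=18: →9(L), so W
n=19: →0(L), so W
n=20: →10(W), 15(W), 16(W), 18(W), 19(W) — all W, so L
n=21: →14(L), so W
n=22: →20(L), so W
n=23: →0(L), so W
n=24: →20(L), so W
n=25: →20(L), so W

20: L, 25: W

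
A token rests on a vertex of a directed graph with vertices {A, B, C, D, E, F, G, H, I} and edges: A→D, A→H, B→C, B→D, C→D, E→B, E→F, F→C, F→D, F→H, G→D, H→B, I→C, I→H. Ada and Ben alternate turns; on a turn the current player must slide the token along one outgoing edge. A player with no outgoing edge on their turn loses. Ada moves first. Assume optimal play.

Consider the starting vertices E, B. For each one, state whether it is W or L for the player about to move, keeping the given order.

E: L, B: W

Label each position W (a win for the player to move) or L (a loss). A position with no legal move is L; any other position is W exactly when some move reaches an L, and L when every move reaches a W.
Every edge goes from a vertex to one that appears earlier in the order D, C, B, H, F, G, E, A, I, so processing vertices in that order labels each vertex after all of its successors.
D: no outgoing edge → L
C: can move to D, which is L ⇒ W
B: can move to D, which is L ⇒ W
H: the only move is to B(W), a W ⇒ L
F: can move to H, which is L ⇒ W
G: can move to D, which is L ⇒ W
E: moves to F(W), B(W); every one is W ⇒ L
A: can move to H, which is L ⇒ W
I: can move to H, which is L ⇒ W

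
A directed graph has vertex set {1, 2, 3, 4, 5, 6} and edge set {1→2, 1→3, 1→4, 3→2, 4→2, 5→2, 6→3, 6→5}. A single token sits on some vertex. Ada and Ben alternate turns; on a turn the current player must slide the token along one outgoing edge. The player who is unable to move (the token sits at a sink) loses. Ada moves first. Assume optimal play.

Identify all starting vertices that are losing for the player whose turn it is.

Label each position W (a win for the player to move) or L (a loss). A position with no legal move is L; any other position is W exactly when some move reaches an L, and L when every move reaches a W.
Every edge goes from a vertex to one that appears earlier in the order 2, 5, 3, 6, 4, 1, so processing vertices in that order labels each vertex after all of its successors.
2: no outgoing edge → L
5: can move to 2, which is L ⇒ W
3: can move to 2, which is L ⇒ W
6: moves to 3(W), 5(W); every one is W ⇒ L
4: can move to 2, which is L ⇒ W
1: can move to 2, which is L ⇒ W
The losing starting vertices are exactly the entries labelled L in this table (2 of them).

2, 6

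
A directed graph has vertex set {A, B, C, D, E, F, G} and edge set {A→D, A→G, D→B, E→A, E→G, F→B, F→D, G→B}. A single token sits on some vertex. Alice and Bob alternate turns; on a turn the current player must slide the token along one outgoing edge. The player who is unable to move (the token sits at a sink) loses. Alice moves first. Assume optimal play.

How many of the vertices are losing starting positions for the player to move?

Work bottom-up. With no move the player to move loses. Otherwise the position is W if at least one move leads to an L position for the opponent, and L if every move leads to a W.
Every edge goes from a vertex to one that appears earlier in the order B, C, D, G, F, A, E, so processing vertices in that order labels each vertex after all of its successors.
B: no outgoing edge → L
C: no outgoing edge → L
D: W (go to B, an L position)
G: W (go to B, an L position)
F: W (go to B, an L position)
A: L (options G(W), D(W) are all W)
E: W (go to A, an L position)
The L vertices are A, B, C; that is 3 in all.

3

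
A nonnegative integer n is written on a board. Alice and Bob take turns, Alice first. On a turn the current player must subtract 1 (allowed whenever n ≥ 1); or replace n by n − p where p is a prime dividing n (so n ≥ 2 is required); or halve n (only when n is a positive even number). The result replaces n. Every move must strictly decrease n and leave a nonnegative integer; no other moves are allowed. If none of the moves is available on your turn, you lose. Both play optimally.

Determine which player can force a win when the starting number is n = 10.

Work bottom-up. With no move the player to move loses. Otherwise the position is W if at least one move leads to an L position for the opponent, and L if every move leads to a W.
n=0: no move → L
n=1: reaches L-position 0 → W
n=2: reaches L-position 0 → W
n=3: reaches L-position 0 → W
n=4: only reaches 2(W), 3(W), all W → L
n=5: reaches L-position 0 → W
n=6: reaches L-position 4 → W
n=7: reaches L-position 0 → W
n=8: reaches L-position 4 → W
n=9: only reaches 6(W), 8(W), all W → L
n=10: reaches L-position 9 → W
The starting position 10 is W: Alice should move to 9, handing over an L position.

Alice wins.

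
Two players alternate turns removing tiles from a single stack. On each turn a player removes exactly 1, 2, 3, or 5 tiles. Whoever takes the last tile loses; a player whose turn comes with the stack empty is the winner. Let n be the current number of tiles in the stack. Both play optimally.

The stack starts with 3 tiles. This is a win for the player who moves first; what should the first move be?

Remove 2, leaving 1.

Label each position W (a win for the player to move) or L (a loss). A position with no legal move is W; any other position is W exactly when some move reaches an L, and L when every move reaches a W.
n=0: no move; the opponent has just taken the last tile and therefore loses → W
n=1: the only move is to 0(W), a W ⇒ L
n=2: can move to 1, which is L ⇒ W
n=3: can move to 1, which is L ⇒ W
From 3, the L positions reachable in one move are: 1.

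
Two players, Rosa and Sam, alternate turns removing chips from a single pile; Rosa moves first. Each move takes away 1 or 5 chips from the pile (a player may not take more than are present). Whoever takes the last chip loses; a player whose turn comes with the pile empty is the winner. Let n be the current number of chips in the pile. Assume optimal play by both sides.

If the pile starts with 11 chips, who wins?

Sam wins.

Compute win/loss labels from the base case upward. A position with no move is W. Any other position is W if it can reach an L in one move, else L.
n=0: no move; the opponent has just taken the last chip and therefore loses → W
n=1: →0(W) only, which is W, so L
n=2: →1(L), so W
n=3: →2(W) only, which is W, so L
n=4: →3(L), so W
n=5: →4(W), 0(W) — all W, so L
n=6: →5(L), so W
n=7: →6(W), 2(W) — all W, so L
n=8: →7(L), so W
n=9: →8(W), 4(W) — all W, so L
n=10: →9(L), so W
n=11: →10(W), 6(W) — all W, so L
Every move from 11 reaches a W position, so the mover loses.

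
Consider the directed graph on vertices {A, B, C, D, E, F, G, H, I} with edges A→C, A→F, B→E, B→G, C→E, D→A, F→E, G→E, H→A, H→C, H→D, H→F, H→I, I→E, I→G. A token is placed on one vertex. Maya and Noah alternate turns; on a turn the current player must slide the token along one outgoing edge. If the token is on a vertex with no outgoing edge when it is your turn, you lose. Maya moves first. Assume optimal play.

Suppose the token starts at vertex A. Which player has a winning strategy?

Positions with no move are L. A position that does have a move is losing for the player to move precisely when every available move leads to a winning position for the opponent. Fill in the labels:
Every edge goes from a vertex to one that appears earlier in the order E, C, F, G, A, I, B, D, H, so processing vertices in that order labels each vertex after all of its successors.
E: no outgoing edge → L
C: reaches L-position E → W
F: reaches L-position E → W
G: reaches L-position E → W
A: only reaches F(W), C(W), all W → L
I: reaches L-position E → W
B: reaches L-position E → W
D: reaches L-position A → W
H: reaches L-position A → W
The starting position A is L: whatever Maya does, the opponent receives a W position.

Noah wins.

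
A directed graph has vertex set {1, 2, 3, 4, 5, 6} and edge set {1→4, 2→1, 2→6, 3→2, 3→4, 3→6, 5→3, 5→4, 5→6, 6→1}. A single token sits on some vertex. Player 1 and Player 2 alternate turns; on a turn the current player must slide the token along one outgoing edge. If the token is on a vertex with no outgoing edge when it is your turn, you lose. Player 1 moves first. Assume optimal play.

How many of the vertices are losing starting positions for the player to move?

2

Build the W/L table. Terminal = L. A non-terminal position is W if it has a move to some L; otherwise it is L.
Every edge goes from a vertex to one that appears earlier in the order 4, 1, 6, 2, 3, 5, so processing vertices in that order labels each vertex after all of its successors.
4: no outgoing edge → L
1: can move to 4, which is L ⇒ W
6: the only move is to 1(W), a W ⇒ L
2: can move to 6, which is L ⇒ W
3: can move to 6, which is L ⇒ W
5: can move to 6, which is L ⇒ W
The L vertices are 4, 6; that is 2 in all.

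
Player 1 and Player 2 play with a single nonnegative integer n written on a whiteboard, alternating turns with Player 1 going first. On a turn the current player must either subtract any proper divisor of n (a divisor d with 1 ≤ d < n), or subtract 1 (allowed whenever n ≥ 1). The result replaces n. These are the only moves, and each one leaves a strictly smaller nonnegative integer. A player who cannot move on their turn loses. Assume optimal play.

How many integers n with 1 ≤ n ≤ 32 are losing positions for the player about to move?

Classify positions by backward induction: terminal positions (no move available) are L. From any other position, the mover wins iff some move reaches an L.
n=0: no move → L
n=1: can move to 0, which is L ⇒ W
n=2: the only move is to 1(W), a W ⇒ L
n=3: can move to 2, which is L ⇒ W
n=4: can move to 2, which is L ⇒ W
n=5: the only move is to 4(W), a W ⇒ L
n=6: can move to 5, which is L ⇒ W
n=7: the only move is to 6(W), a W ⇒ L
n=8: can move to 7, which is L ⇒ W
n=9: moves to 6(W), 8(W); every one is W ⇒ L
n=10: can move to 5, which is L ⇒ W
n=11: the only move is to 10(W), a W ⇒ L
n=12: can move to 9, which is L ⇒ W
n=13: the only move is to 12(W), a W ⇒ L
n=14: can move to 7, which is L ⇒ W
n=15: moves to 10(W), 12(W), 14(W); every one is W ⇒ L
n=16: can move to 15, which is L ⇒ W
n=17: the only move is to 16(W), a W ⇒ L
n=18: can move to 9, which is L ⇒ W
n=19: the only move is to 18(W), a W ⇒ L
n=20: can move to 15, which is L ⇒ W
n=21: moves to 14(W), 18(W), 20(W); every one is W ⇒ L
n=22: can move to 11, which is L ⇒ W
n=23: the only move is to 22(W), a W ⇒ L
n=24: can move to 21, which is L ⇒ W
n=25: moves to 20(W), 24(W); every one is W ⇒ L
n=26: can move to 13, which is L ⇒ W
n=27: moves to 18(W), 24(W), 26(W); every one is W ⇒ L
n=28: can move to 21, which is L ⇒ W
n=29: the only move is to 28(W), a W ⇒ L
n=30: can move to 15, which is L ⇒ W
n=31: the only move is to 30(W), a W ⇒ L
n=32: can move to 31, which is L ⇒ W
L entries with 1 ≤ n ≤ 32 (n=0 is outside the asked range and is not counted): n = 2, 5, 7, 9, 11, 13, 15, 17, 19, 21, 23, 25, 27, 29, 31; that makes 15.

15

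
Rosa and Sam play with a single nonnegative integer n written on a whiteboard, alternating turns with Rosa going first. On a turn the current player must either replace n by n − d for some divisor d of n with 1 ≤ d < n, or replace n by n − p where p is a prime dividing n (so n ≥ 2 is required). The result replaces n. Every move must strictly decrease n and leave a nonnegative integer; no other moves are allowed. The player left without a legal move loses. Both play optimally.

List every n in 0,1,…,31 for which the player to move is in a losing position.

0, 1, 4, 9, 14, 20, 26

Positions with no move are L. A position that does have a move is losing for the player to move precisely when every available move leads to a winning position for the opponent. Fill in the labels:
n=0: no move → L
n=1: no move → L
n=2: can move to 0, which is L ⇒ W
n=3: can move to 0, which is L ⇒ W
n=4: moves to 2(W), 3(W); every one is W ⇒ L
n=5: can move to 0, which is L ⇒ W
n=6: can move to 4, which is L ⇒ W
n=7: can move to 0, which is L ⇒ W
n=8: can move to 4, which is L ⇒ W
n=9: moves to 6(W), 8(W); every one is W ⇒ L
n=10: can move to 9, which is L ⇒ W
n=11: can move to 0, which is L ⇒ W
n=12: can move to 9, which is L ⇒ W
n=13: can move to 0, which is L ⇒ W
n=14: moves to 7(W), 12(W), 13(W); every one is W ⇒ L
n=15: can move to 14, which is L ⇒ W
n=16: can move to 14, which is L ⇒ W
n=17: can move to 0, which is L ⇒ W
n=18: can move to 9, which is L ⇒ W
n=19: can move to 0, which is L ⇒ W
n=20: moves to 10(W), 15(W), 16(W), 18(W), 19(W); every one is W ⇒ L
n=21: can move to 14, which is L ⇒ W
n=22: can move to 20, which is L ⇒ W
n=23: can move to 0, which is L ⇒ W
n=24: can move to 20, which is L ⇒ W
n=25: can move to 20, which is L ⇒ W
n=26: moves to 13(W), 24(W), 25(W); every one is W ⇒ L
n=27: can move to 26, which is L ⇒ W
n=28: can move to 14, which is L ⇒ W
n=29: can move to 0, which is L ⇒ W
n=30: can move to 20, which is L ⇒ W
n=31: can move to 0, which is L ⇒ W
The losing starting values of n are exactly the entries labelled L in this table (7 of them).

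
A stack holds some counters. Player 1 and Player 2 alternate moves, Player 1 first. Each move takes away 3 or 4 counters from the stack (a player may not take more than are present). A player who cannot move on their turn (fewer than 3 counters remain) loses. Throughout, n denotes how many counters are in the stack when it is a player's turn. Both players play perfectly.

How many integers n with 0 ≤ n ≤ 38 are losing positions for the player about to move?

18

Use the standard recursion: the mover loses at a terminal position; elsewhere, the mover wins exactly when some move hands the opponent an L position.
n=0: no move → L
n=1: no move → L
n=2: no move → L
n=3: can move to 0, which is L ⇒ W
n=4: can move to 1, which is L ⇒ W
n=5: can move to 2, which is L ⇒ W
n=6: can move to 2, which is L ⇒ W
n=7: moves to 4(W), 3(W); every one is W ⇒ L
n=8: moves to 5(W), 4(W); every one is W ⇒ L
n=9: moves to 6(W), 5(W); every one is W ⇒ L
n=10: can move to 7, which is L ⇒ W
n=11: can move to 8, which is L ⇒ W
n=12: can move to 9, which is L ⇒ W
n=13: can move to 9, which is L ⇒ W
n=14: moves to 11(W), 10(W); every one is W ⇒ L
n=15: moves to 12(W), 11(W); every one is W ⇒ L
n=16: moves to 13(W), 12(W); every one is W ⇒ L
n=17: can move to 14, which is L ⇒ W
n=18: can move to 15, which is L ⇒ W
n=19: can move to 16, which is L ⇒ W
n=20: can move to 16, which is L ⇒ W
n=21: moves to 18(W), 17(W); every one is W ⇒ L
n=22: moves to 19(W), 18(W); every one is W ⇒ L
n=23: moves to 20(W), 19(W); every one is W ⇒ L
n=24: can move to 21, which is L ⇒ W
n=25: can move to 22, which is L ⇒ W
n=26: can move to 23, which is L ⇒ W
n=27: can move to 23, which is L ⇒ W
n=28: moves to 25(W), 24(W); every one is W ⇒ L
n=29: moves to 26(W), 25(W); every one is W ⇒ L
n=30: moves to 27(W), 26(W); every one is W ⇒ L
n=31: can move to 28, which is L ⇒ W
n=32: can move to 29, which is L ⇒ W
n=33: can move to 30, which is L ⇒ W
n=34: can move to 30, which is L ⇒ W
n=35: moves to 32(W), 31(W); every one is W ⇒ L
n=36: moves to 33(W), 32(W); every one is W ⇒ L
n=37: moves to 34(W), 33(W); every one is W ⇒ L
n=38: can move to 35, which is L ⇒ W
L entries with 0 ≤ n ≤ 38: n = 0, 1, 2, 7, 8, 9, 14, 15, 16, 21, 22, 23, 28, 29, 30, 35, 36, 37; that makes 18.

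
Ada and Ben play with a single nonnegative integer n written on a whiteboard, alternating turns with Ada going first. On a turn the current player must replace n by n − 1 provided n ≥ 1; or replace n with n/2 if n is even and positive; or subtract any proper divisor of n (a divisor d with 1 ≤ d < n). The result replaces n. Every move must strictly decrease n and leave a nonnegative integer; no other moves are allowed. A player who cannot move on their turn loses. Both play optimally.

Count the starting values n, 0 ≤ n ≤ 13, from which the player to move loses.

Compute win/loss labels from the base case upward. A position with no move is L. Any other position is W if it can reach an L in one move, else L.
n=0: no move → L
n=1: can move to 0, which is L ⇒ W
n=2: the only move is to 1(W), a W ⇒ L
n=3: can move to 2, which is L ⇒ W
n=4: can move to 2, which is L ⇒ W
n=5: the only move is to 4(W), a W ⇒ L
n=6: can move to 5, which is L ⇒ W
n=7: the only move is to 6(W), a W ⇒ L
n=8: can move to 7, which is L ⇒ W
n=9: moves to 6(W), 8(W); every one is W ⇒ L
n=10: can move to 5, which is L ⇒ W
n=11: the only move is to 10(W), a W ⇒ L
n=12: can move to 9, which is L ⇒ W
n=13: the only move is to 12(W), a W ⇒ L
L entries with 0 ≤ n ≤ 13: n = 0, 2, 5, 7, 9, 11, 13; that makes 7.

7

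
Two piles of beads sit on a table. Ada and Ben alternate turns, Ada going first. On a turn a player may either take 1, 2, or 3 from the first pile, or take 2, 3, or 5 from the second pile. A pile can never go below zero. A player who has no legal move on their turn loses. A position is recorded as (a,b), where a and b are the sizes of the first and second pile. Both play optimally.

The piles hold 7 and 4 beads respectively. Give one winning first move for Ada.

Move to (6,4).

Work bottom-up. With no move the player to move loses. Otherwise the position is W if at least one move leads to an L position for the opponent, and L if every move leads to a W.
No move ever increases a pile, so every position that can arise here has a ≤ 7 and b ≤ 4; it is enough to label the cells with 0 ≤ a ≤ 7 and 0 ≤ b ≤ 4.
Every move lowers a or b (never raises either), so fill the grid row by row in increasing a, and left to right within a row: each cell's successors are then already labelled.
      b=0  b=1  b=2  b=3  b=4
a=0:    L    L    W    W    W
a=1:    W    W    L    L    W
a=2:    W    W    W    W    L
a=3:    W    W    W    W    W
a=4:    L    L    W    W    W
a=5:    W    W    L    L    W
a=6:    W    W    W    W    L
a=7:    W    W    W    W    W
Cells with no legal move (terminal, hence L): (0,0), (0,1).
The remaining L cells, each justified by listing all of its moves:
(1,2): only reaches (0,2)(W), (1,0)(W), all W → L
(1,3): only reaches (0,3)(W), (1,1)(W), (1,0)(W), all W → L
(2,4): only reaches (1,4)(W), (0,4)(W), (2,2)(W), (2,1)(W), all W → L
(4,0): only reaches (3,0)(W), (2,0)(W), (1,0)(W), all W → L
(4,1): only reaches (3,1)(W), (2,1)(W), (1,1)(W), all W → L
(5,2): only reaches (4,2)(W), (3,2)(W), (2,2)(W), (5,0)(W), all W → L
(5,3): only reaches (4,3)(W), (3,3)(W), (2,3)(W), (5,1)(W), (5,0)(W), all W → L
(6,4): only reaches (5,4)(W), (4,4)(W), (3,4)(W), (6,2)(W), (6,1)(W), all W → L
Every other cell has at least one move into one of the L cells above, so it is W.
From (7,4), the L positions reachable in one move are: (6,4).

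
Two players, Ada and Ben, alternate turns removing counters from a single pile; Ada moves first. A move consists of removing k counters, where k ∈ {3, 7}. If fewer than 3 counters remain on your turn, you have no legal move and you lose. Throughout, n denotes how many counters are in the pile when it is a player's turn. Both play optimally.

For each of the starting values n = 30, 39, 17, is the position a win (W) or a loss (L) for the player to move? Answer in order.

30: L, 39: W, 17: W

Compute win/loss labels from the base case upward. A position with no move is L. Any other position is W if it can reach an L in one move, else L.
n=0: no move → L
n=1: no move → L
n=2: no move → L
n=3: →0(L), so W
n=4: →1(L), so W
n=5: →2(L), so W
n=6: →3(W) only, which is W, so L
n=7: →0(L), so W
n=8: →1(L), so W
n=9: →6(L), so W
n=10: →7(W), 3(W) — all W, so L
n=11: →8(W), 4(W) — all W, so L
n=12: →9(W), 5(W) — all W, so L
n=13: →10(L), so W
n=14: →11(L), so W
n=15: →12(L), so W
n=16: →13(W), 9(W) — all W, so L
n=17: →10(L), so W
n=18: →11(L), so W
n=19: →16(L), so W
n=20: →17(W), 13(W) — all W, so L
n=21: →18(W), 14(W) — all W, so L
n=22: →19(W), 15(W) — all W, so L
n=23: →20(L), so W
n=24: →21(L), so W
n=25: →22(L), so W
n=26: →23(W), 19(W) — all W, so L
n=27: →20(L), so W
n=28: →21(L), so W
n=29: →26(L), so W
n=30: →27(W), 23(W) — all W, so L
n=31: →28(W), 24(W) — all W, so L
n=32: →29(W), 25(W) — all W, so L
n=33: →30(L), so W
n=34: →31(L), so W
n=35: →32(L), so W
n=36: →33(W), 29(W) — all W, so L
n=37: →30(L), so W
n=38: →31(L), so W
n=39: →36(L), so W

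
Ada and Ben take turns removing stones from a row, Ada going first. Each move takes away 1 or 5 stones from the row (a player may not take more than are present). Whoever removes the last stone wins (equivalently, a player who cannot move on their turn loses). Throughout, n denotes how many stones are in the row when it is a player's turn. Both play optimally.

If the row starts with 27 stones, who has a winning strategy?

Use the standard recursion: the mover loses at a terminal position; elsewhere, the mover wins exactly when some move hands the opponent an L position.
n=0: no move → L
n=1: W (go to 0, an L position)
n=2: L (sole option 1(W) is W)
n=3: W (go to 2, an L position)
n=4: L (sole option 3(W) is W)
n=5: W (go to 4, an L position)
n=6: L (options 5(W), 1(W) are all W)
n=7: W (go to 6, an L position)
n=8: L (options 7(W), 3(W) are all W)
n=9: W (go to 8, an L position)
n=10: L (options 9(W), 5(W) are all W)
n=11: W (go to 10, an L position)
n=12: L (options 11(W), 7(W) are all W)
n=13: W (go to 12, an L position)
n=14: L (options 13(W), 9(W) are all W)
n=15: W (go to 14, an L position)
n=16: L (options 15(W), 11(W) are all W)
n=17: W (go to 16, an L position)
n=18: L (options 17(W), 13(W) are all W)
n=19: W (go to 18, an L position)
n=20: L (options 19(W), 15(W) are all W)
n=21: W (go to 20, an L position)
n=22: L (options 21(W), 17(W) are all W)
n=23: W (go to 22, an L position)
n=24: L (options 23(W), 19(W) are all W)
n=25: W (go to 24, an L position)
n=26: L (options 25(W), 21(W) are all W)
n=27: W (go to 26, an L position)
The starting position 27 is W: Ada should remove 1, leaving 26, handing over an L position.

Ada wins.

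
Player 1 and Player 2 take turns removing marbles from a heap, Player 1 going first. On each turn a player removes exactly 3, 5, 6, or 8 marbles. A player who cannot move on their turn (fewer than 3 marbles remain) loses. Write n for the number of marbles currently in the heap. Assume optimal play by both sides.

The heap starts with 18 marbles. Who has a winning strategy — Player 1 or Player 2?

Classify positions by backward induction: terminal positions (no move available) are L. From any other position, the mover wins iff some move reaches an L.
n=0: no move → L
n=1: no move → L
n=2: no move → L
n=3: can move to 0, which is L ⇒ W
n=4: can move to 1, which is L ⇒ W
n=5: can move to 2, which is L ⇒ W
n=6: can move to 1, which is L ⇒ W
n=7: can move to 2, which is L ⇒ W
n=8: can move to 2, which is L ⇒ W
n=9: can move to 1, which is L ⇒ W
n=10: can move to 2, which is L ⇒ W
n=11: moves to 8(W), 6(W), 5(W), 3(W); every one is W ⇒ L
n=12: moves to 9(W), 7(W), 6(W), 4(W); every one is W ⇒ L
n=13: moves to 10(W), 8(W), 7(W), 5(W); every one is W ⇒ L
n=14: can move to 11, which is L ⇒ W
n=15: can move to 12, which is L ⇒ W
n=16: can move to 13, which is L ⇒ W
n=17: can move to 12, which is L ⇒ W
n=18: can move to 13, which is L ⇒ W
The starting position 18 is W: Player 1 should remove 5, leaving 13, handing over an L position.

Player 1 wins.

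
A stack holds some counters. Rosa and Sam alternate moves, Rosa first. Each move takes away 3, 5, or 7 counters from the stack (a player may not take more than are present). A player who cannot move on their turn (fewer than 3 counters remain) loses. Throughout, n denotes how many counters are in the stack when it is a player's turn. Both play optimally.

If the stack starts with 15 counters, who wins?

Classify positions by backward induction: terminal positions (no move available) are L. From any other position, the mover wins iff some move reaches an L.
n=0: no move → L
n=1: no move → L
n=2: no move → L
n=3: W (go to 0, an L position)
n=4: W (go to 1, an L position)
n=5: W (go to 2, an L position)
n=6: W (go to 1, an L position)
n=7: W (go to 2, an L position)
n=8: W (go to 1, an L position)
n=9: W (go to 2, an L position)
n=10: L (options 7(W), 5(W), 3(W) are all W)
n=11: L (options 8(W), 6(W), 4(W) are all W)
n=12: L (options 9(W), 7(W), 5(W) are all W)
n=13: W (go to 10, an L position)
n=14: W (go to 11, an L position)
n=15: W (go to 12, an L position)
From 15 Rosa can remove 3, leaving 12, reaching an L position.

Rosa wins.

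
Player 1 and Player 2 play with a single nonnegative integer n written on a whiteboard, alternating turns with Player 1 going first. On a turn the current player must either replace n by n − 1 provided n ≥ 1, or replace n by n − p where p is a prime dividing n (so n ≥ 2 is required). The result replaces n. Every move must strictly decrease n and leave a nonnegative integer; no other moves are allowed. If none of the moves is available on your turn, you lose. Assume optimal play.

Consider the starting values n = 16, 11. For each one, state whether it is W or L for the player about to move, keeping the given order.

16: L, 11: W

Compute win/loss labels from the base case upward. A position with no move is L. Any other position is W if it can reach an L in one move, else L.
n=0: no move → L
n=1: reaches L-position 0 → W
n=2: reaches L-position 0 → W
n=3: reaches L-position 0 → W
n=4: only reaches 2(W), 3(W), all W → L
n=5: reaches L-position 0 → W
n=6: reaches L-position 4 → W
n=7: reaches L-position 0 → W
n=8: only reaches 6(W), 7(W), all W → L
n=9: reaches L-position 8 → W
n=10: reaches L-position 8 → W
n=11: reaches L-position 0 → W
n=12: only reaches 9(W), 10(W), 11(W), all W → L
n=13: reaches L-position 0 → W
n=14: reaches L-position 12 → W
n=15: reaches L-position 12 → W
n=16: only reaches 14(W), 15(W), all W → L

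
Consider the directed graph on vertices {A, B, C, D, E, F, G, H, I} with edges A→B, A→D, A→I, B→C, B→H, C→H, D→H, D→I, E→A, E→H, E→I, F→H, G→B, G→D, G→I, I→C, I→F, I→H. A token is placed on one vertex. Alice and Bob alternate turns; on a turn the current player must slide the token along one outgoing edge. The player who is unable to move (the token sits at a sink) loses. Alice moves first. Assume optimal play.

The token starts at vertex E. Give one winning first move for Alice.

Work bottom-up. With no move the player to move loses. Otherwise the position is W if at least one move leads to an L position for the opponent, and L if every move leads to a W.
Every edge goes from a vertex to one that appears earlier in the order H, C, F, I, D, B, A, G, E, so processing vertices in that order labels each vertex after all of its successors.
H: no outgoing edge → L
C: can move to H, which is L ⇒ W
F: can move to H, which is L ⇒ W
I: can move to H, which is L ⇒ W
D: can move to H, which is L ⇒ W
B: can move to H, which is L ⇒ W
A: moves to B(W), D(W), I(W); every one is W ⇒ L
G: moves to B(W), D(W), I(W); every one is W ⇒ L
E: can move to A, which is L ⇒ W
From E, the L positions reachable in one move are: A, H. Any move reaching one of these is winning.

Move to A.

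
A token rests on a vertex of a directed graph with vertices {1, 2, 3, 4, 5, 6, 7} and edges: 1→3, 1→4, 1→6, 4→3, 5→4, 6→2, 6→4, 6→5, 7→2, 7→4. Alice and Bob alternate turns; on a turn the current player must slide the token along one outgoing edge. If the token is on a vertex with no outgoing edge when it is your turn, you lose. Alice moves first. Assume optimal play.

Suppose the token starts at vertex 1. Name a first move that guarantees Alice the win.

Label each position W (a win for the player to move) or L (a loss). A position with no legal move is L; any other position is W exactly when some move reaches an L, and L when every move reaches a W.
Every edge goes from a vertex to one that appears earlier in the order 2, 3, 4, 5, 6, 1, 7, so processing vertices in that order labels each vertex after all of its successors.
2: no outgoing edge → L
3: no outgoing edge → L
4: W (go to 3, an L position)
5: L (sole option 4(W) is W)
6: W (go to 5, an L position)
1: W (go to 3, an L position)
7: W (go to 2, an L position)
From 1, the L positions reachable in one move are: 3.

Move to 3.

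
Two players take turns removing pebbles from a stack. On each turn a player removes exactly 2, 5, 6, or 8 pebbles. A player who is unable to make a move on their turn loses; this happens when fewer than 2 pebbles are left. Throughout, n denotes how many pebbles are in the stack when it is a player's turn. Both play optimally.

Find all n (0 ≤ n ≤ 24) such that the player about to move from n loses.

0, 1, 4, 11, 14, 15, 18

Label each position W (a win for the player to move) or L (a loss). A position with no legal move is L; any other position is W exactly when some move reaches an L, and L when every move reaches a W.
n=0: no move → L
n=1: no move → L
n=2: can move to 0, which is L ⇒ W
n=3: can move to 1, which is L ⇒ W
n=4: the only move is to 2(W), a W ⇒ L
n=5: can move to 0, which is L ⇒ W
n=6: can move to 4, which is L ⇒ W
n=7: can move to 1, which is L ⇒ W
n=8: can move to 0, which is L ⇒ W
n=9: can move to 4, which is L ⇒ W
n=10: can move to 4, which is L ⇒ W
n=11: moves to 9(W), 6(W), 5(W), 3(W); every one is W ⇒ L
n=12: can move to 4, which is L ⇒ W
n=13: can move to 11, which is L ⇒ W
n=14: moves to 12(W), 9(W), 8(W), 6(W); every one is W ⇒ L
n=15: moves to 13(W), 10(W), 9(W), 7(W); every one is W ⇒ L
n=16: can move to 14, which is L ⇒ W
n=17: can move to 15, which is L ⇒ W
n=18: moves to 16(W), 13(W), 12(W), 10(W); every one is W ⇒ L
n=19: can move to 14, which is L ⇒ W
n=20: can move to 18, which is L ⇒ W
n=21: can move to 15, which is L ⇒ W
n=22: can move to 14, which is L ⇒ W
n=23: can move to 18, which is L ⇒ W
n=24: can move to 18, which is L ⇒ W
Reading off the rows marked L gives the requested list; there are 7 such values of n.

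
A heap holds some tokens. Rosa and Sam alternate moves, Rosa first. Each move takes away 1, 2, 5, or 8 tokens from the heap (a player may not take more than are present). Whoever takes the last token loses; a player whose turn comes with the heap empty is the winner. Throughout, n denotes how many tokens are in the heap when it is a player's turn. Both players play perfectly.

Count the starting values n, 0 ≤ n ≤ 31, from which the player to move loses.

11

Use the standard recursion: the mover wins at a terminal position; elsewhere, the mover wins exactly when some move hands the opponent an L position.
n=0: no move; the opponent has just taken the last token and therefore loses → W
n=1: L (sole option 0(W) is W)
n=2: W (go to 1, an L position)
n=3: W (go to 1, an L position)
n=4: L (options 3(W), 2(W) are all W)
n=5: W (go to 4, an L position)
n=6: W (go to 4, an L position)
n=7: L (options 6(W), 5(W), 2(W) are all W)
n=8: W (go to 7, an L position)
n=9: W (go to 7, an L position)
n=10: L (options 9(W), 8(W), 5(W), 2(W) are all W)
n=11: W (go to 10, an L position)
n=12: W (go to 10, an L position)
n=13: L (options 12(W), 11(W), 8(W), 5(W) are all W)
n=14: W (go to 13, an L position)
n=15: W (go to 13, an L position)
n=16: L (options 15(W), 14(W), 11(W), 8(W) are all W)
n=17: W (go to 16, an L position)
n=18: W (go to 16, an L position)
n=19: L (options 18(W), 17(W), 14(W), 11(W) are all W)
n=20: W (go to 19, an L position)
n=21: W (go to 19, an L position)
n=22: L (options 21(W), 20(W), 17(W), 14(W) are all W)
n=23: W (go to 22, an L position)
n=24: W (go to 22, an L position)
n=25: L (options 24(W), 23(W), 20(W), 17(W) are all W)
n=26: W (go to 25, an L position)
n=27: W (go to 25, an L position)
n=28: L (options 27(W), 26(W), 23(W), 20(W) are all W)
n=29: W (go to 28, an L position)
n=30: W (go to 28, an L position)
n=31: L (options 30(W), 29(W), 26(W), 23(W) are all W)
L entries with 0 ≤ n ≤ 31: n = 1, 4, 7, 10, 13, 16, 19, 22, 25, 28, 31; that makes 11.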